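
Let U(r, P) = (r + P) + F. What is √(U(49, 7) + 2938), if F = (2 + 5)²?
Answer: √3043 ≈ 55.163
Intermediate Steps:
F = 49 (F = 7² = 49)
U(r, P) = 49 + P + r (U(r, P) = (r + P) + 49 = (P + r) + 49 = 49 + P + r)
√(U(49, 7) + 2938) = √((49 + 7 + 49) + 2938) = √(105 + 2938) = √3043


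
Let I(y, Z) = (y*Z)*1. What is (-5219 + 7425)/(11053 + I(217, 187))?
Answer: 1103/25816 ≈ 0.042725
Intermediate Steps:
I(y, Z) = Z*y (I(y, Z) = (Z*y)*1 = Z*y)
(-5219 + 7425)/(11053 + I(217, 187)) = (-5219 + 7425)/(11053 + 187*217) = 2206/(11053 + 40579) = 2206/51632 = 2206*(1/51632) = 1103/25816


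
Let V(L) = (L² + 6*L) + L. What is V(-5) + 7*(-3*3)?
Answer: -73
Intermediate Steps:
V(L) = L² + 7*L
V(-5) + 7*(-3*3) = -5*(7 - 5) + 7*(-3*3) = -5*2 + 7*(-9) = -10 - 63 = -73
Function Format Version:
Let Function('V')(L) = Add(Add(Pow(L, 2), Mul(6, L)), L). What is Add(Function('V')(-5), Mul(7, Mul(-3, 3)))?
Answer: -73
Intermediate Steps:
Function('V')(L) = Add(Pow(L, 2), Mul(7, L))
Add(Function('V')(-5), Mul(7, Mul(-3, 3))) = Add(Mul(-5, Add(7, -5)), Mul(7, Mul(-3, 3))) = Add(Mul(-5, 2), Mul(7, -9)) = Add(-10, -63) = -73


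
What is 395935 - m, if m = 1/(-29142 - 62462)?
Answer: 36269229741/91604 ≈ 3.9594e+5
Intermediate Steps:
m = -1/91604 (m = 1/(-91604) = -1/91604 ≈ -1.0917e-5)
395935 - m = 395935 - 1*(-1/91604) = 395935 + 1/91604 = 36269229741/91604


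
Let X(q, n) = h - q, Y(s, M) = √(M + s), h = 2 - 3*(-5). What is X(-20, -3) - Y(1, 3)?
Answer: 35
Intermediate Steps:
h = 17 (h = 2 + 15 = 17)
X(q, n) = 17 - q
X(-20, -3) - Y(1, 3) = (17 - 1*(-20)) - √(3 + 1) = (17 + 20) - √4 = 37 - 1*2 = 37 - 2 = 35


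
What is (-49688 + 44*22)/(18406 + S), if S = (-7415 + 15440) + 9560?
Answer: -16240/11997 ≈ -1.3537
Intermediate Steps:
S = 17585 (S = 8025 + 9560 = 17585)
(-49688 + 44*22)/(18406 + S) = (-49688 + 44*22)/(18406 + 17585) = (-49688 + 968)/35991 = -48720*1/35991 = -16240/11997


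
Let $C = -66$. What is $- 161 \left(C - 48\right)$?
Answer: $18354$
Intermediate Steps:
$- 161 \left(C - 48\right) = - 161 \left(-66 - 48\right) = \left(-161\right) \left(-114\right) = 18354$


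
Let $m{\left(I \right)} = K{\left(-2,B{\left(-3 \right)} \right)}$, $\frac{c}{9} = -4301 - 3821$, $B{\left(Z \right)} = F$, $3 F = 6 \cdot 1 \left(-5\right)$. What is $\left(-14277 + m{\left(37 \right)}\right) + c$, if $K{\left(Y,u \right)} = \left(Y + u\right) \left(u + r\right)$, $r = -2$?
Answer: $-87231$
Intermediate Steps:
$F = -10$ ($F = \frac{6 \cdot 1 \left(-5\right)}{3} = \frac{6 \left(-5\right)}{3} = \frac{1}{3} \left(-30\right) = -10$)
$B{\left(Z \right)} = -10$
$c = -73098$ ($c = 9 \left(-4301 - 3821\right) = 9 \left(-8122\right) = -73098$)
$K{\left(Y,u \right)} = \left(-2 + u\right) \left(Y + u\right)$ ($K{\left(Y,u \right)} = \left(Y + u\right) \left(u - 2\right) = \left(Y + u\right) \left(-2 + u\right) = \left(-2 + u\right) \left(Y + u\right)$)
$m{\left(I \right)} = 144$ ($m{\left(I \right)} = \left(-10\right)^{2} - -4 - -20 - -20 = 100 + 4 + 20 + 20 = 144$)
$\left(-14277 + m{\left(37 \right)}\right) + c = \left(-14277 + 144\right) - 73098 = -14133 - 73098 = -87231$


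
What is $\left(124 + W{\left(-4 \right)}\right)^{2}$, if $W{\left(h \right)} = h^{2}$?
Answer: $19600$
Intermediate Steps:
$\left(124 + W{\left(-4 \right)}\right)^{2} = \left(124 + \left(-4\right)^{2}\right)^{2} = \left(124 + 16\right)^{2} = 140^{2} = 19600$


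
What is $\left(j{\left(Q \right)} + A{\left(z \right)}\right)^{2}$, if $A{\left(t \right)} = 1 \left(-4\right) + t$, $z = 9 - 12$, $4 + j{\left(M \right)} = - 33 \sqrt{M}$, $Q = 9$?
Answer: $12100$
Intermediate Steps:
$j{\left(M \right)} = -4 - 33 \sqrt{M}$
$z = -3$ ($z = 9 - 12 = -3$)
$A{\left(t \right)} = -4 + t$
$\left(j{\left(Q \right)} + A{\left(z \right)}\right)^{2} = \left(\left(-4 - 33 \sqrt{9}\right) - 7\right)^{2} = \left(\left(-4 - 99\right) - 7\right)^{2} = \left(-103 - 7\right)^{2} = \left(-110\right)^{2} = 12100$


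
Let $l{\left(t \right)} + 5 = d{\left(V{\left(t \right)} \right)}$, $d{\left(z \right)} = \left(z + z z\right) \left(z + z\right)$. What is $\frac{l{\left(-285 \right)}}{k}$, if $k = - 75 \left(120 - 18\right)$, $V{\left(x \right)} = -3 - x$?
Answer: $- \frac{45010579}{7650} \approx -5883.7$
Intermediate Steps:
$k = -7650$ ($k = \left(-75\right) 102 = -7650$)
$d{\left(z \right)} = 2 z \left(z + z^{2}\right)$ ($d{\left(z \right)} = \left(z + z^{2}\right) 2 z = 2 z \left(z + z^{2}\right)$)
$l{\left(t \right)} = -5 + 2 \left(-3 - t\right)^{2} \left(-2 - t\right)$ ($l{\left(t \right)} = -5 + 2 \left(-3 - t\right)^{2} \left(1 - \left(3 + t\right)\right) = -5 + 2 \left(-3 - t\right)^{2} \left(-2 - t\right)$)
$\frac{l{\left(-285 \right)}}{k} = \frac{-5 - 2 \left(3 - 285\right)^{2} \left(2 - 285\right)}{-7650} = \left(-5 - 2 \left(-282\right)^{2} \left(-283\right)\right) \left(- \frac{1}{7650}\right) = \left(-5 - 159048 \left(-283\right)\right) \left(- \frac{1}{7650}\right) = \left(-5 + 45010584\right) \left(- \frac{1}{7650}\right) = 45010579 \left(- \frac{1}{7650}\right) = - \frac{45010579}{7650}$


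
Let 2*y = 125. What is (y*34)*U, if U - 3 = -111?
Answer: -229500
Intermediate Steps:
y = 125/2 (y = (½)*125 = 125/2 ≈ 62.500)
U = -108 (U = 3 - 111 = -108)
(y*34)*U = ((125/2)*34)*(-108) = 2125*(-108) = -229500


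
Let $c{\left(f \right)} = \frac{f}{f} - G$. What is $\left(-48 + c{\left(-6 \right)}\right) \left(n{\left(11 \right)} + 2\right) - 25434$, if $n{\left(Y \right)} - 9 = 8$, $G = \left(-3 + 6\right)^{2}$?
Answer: $-26498$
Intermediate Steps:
$G = 9$ ($G = 3^{2} = 9$)
$n{\left(Y \right)} = 17$ ($n{\left(Y \right)} = 9 + 8 = 17$)
$c{\left(f \right)} = -8$ ($c{\left(f \right)} = \frac{f}{f} - 9 = 1 - 9 = -8$)
$\left(-48 + c{\left(-6 \right)}\right) \left(n{\left(11 \right)} + 2\right) - 25434 = \left(-48 - 8\right) \left(17 + 2\right) - 25434 = \left(-56\right) 19 - 25434 = -1064 - 25434 = -26498$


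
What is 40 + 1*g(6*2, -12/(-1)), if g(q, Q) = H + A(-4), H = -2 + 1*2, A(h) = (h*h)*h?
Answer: -24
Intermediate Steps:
A(h) = h**3 (A(h) = h**2*h = h**3)
H = 0 (H = -2 + 2 = 0)
g(q, Q) = -64 (g(q, Q) = 0 + (-4)**3 = 0 - 64 = -64)
40 + 1*g(6*2, -12/(-1)) = 40 + 1*(-64) = 40 - 64 = -24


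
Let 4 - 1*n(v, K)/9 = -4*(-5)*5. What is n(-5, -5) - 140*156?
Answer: -22704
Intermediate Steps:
n(v, K) = -864 (n(v, K) = 36 - 9*(-4*(-5))*5 = 36 - 180*5 = 36 - 9*100 = 36 - 900 = -864)
n(-5, -5) - 140*156 = -864 - 140*156 = -864 - 21840 = -22704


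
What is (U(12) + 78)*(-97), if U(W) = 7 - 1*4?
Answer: -7857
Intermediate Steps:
U(W) = 3 (U(W) = 7 - 4 = 3)
(U(12) + 78)*(-97) = (3 + 78)*(-97) = 81*(-97) = -7857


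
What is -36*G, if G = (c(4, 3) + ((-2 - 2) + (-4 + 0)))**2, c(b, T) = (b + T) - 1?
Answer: -144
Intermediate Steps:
c(b, T) = -1 + T + b (c(b, T) = (T + b) - 1 = -1 + T + b)
G = 4 (G = ((-1 + 3 + 4) + ((-2 - 2) + (-4 + 0)))**2 = (6 + (-4 - 4))**2 = (6 - 8)**2 = (-2)**2 = 4)
-36*G = -36*4 = -144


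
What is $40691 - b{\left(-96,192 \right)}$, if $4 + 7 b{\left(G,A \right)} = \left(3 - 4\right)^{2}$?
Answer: $\frac{284840}{7} \approx 40691.0$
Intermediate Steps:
$b{\left(G,A \right)} = - \frac{3}{7}$ ($b{\left(G,A \right)} = - \frac{4}{7} + \frac{\left(3 - 4\right)^{2}}{7} = - \frac{4}{7} + \frac{\left(-1\right)^{2}}{7} = - \frac{4}{7} + \frac{1}{7} \cdot 1 = - \frac{4}{7} + \frac{1}{7} = - \frac{3}{7}$)
$40691 - b{\left(-96,192 \right)} = 40691 - - \frac{3}{7} = 40691 + \frac{3}{7} = \frac{284840}{7}$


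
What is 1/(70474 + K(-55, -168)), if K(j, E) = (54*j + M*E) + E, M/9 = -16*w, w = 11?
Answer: 1/333448 ≈ 2.9990e-6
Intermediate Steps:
M = -1584 (M = 9*(-16*11) = 9*(-176) = -1584)
K(j, E) = -1583*E + 54*j (K(j, E) = (54*j - 1584*E) + E = (-1584*E + 54*j) + E = -1583*E + 54*j)
1/(70474 + K(-55, -168)) = 1/(70474 + (-1583*(-168) + 54*(-55))) = 1/(70474 + (265944 - 2970)) = 1/(70474 + 262974) = 1/333448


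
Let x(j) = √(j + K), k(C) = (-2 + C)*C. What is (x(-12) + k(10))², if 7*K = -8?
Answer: 44708/7 + 320*I*√161/7 ≈ 6386.9 + 580.05*I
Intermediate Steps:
K = -8/7 (K = (⅐)*(-8) = -8/7 ≈ -1.1429)
k(C) = C*(-2 + C)
x(j) = √(-8/7 + j) (x(j) = √(j - 8/7) = √(-8/7 + j))
(x(-12) + k(10))² = (√(-56 + 49*(-12))/7 + 10*(-2 + 10))² = (√(-56 - 588)/7 + 10*8)² = (√(-644)/7 + 80)² = ((2*I*√161)/7 + 80)² = (2*I*√161/7 + 80)² = (80 + 2*I*√161/7)²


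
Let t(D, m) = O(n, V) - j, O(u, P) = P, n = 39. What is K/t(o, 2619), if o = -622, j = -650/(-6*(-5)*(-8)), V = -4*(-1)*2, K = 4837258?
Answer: 116094192/127 ≈ 9.1413e+5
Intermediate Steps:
V = 8 (V = 4*2 = 8)
j = 65/24 (j = -650/(30*(-8)) = -650/(-240) = -650*(-1/240) = 65/24 ≈ 2.7083)
t(D, m) = 127/24 (t(D, m) = 8 - 1*65/24 = 8 - 65/24 = 127/24)
K/t(o, 2619) = 4837258/(127/24) = 4837258*(24/127) = 116094192/127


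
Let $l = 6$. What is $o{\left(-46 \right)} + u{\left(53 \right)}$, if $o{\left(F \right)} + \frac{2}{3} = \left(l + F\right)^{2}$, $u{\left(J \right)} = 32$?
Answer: $\frac{4894}{3} \approx 1631.3$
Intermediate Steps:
$o{\left(F \right)} = - \frac{2}{3} + \left(6 + F\right)^{2}$
$o{\left(-46 \right)} + u{\left(53 \right)} = \left(- \frac{2}{3} + \left(6 - 46\right)^{2}\right) + 32 = \left(- \frac{2}{3} + \left(-40\right)^{2}\right) + 32 = \left(- \frac{2}{3} + 1600\right) + 32 = \frac{4798}{3} + 32 = \frac{4894}{3}$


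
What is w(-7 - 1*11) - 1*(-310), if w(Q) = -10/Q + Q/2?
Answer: 2714/9 ≈ 301.56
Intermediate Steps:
w(Q) = Q/2 - 10/Q (w(Q) = -10/Q + Q*(½) = -10/Q + Q/2 = Q/2 - 10/Q)
w(-7 - 1*11) - 1*(-310) = ((-7 - 1*11)/2 - 10/(-7 - 1*11)) - 1*(-310) = ((-7 - 11)/2 - 10/(-7 - 11)) + 310 = ((½)*(-18) - 10/(-18)) + 310 = (-9 - 10*(-1/18)) + 310 = (-9 + 5/9) + 310 = -76/9 + 310 = 2714/9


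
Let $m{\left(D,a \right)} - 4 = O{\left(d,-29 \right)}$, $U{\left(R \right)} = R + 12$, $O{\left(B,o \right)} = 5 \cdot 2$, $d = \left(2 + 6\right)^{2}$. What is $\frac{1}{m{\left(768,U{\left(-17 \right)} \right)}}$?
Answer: $\frac{1}{14} \approx 0.071429$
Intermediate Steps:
$d = 64$ ($d = 8^{2} = 64$)
$O{\left(B,o \right)} = 10$
$U{\left(R \right)} = 12 + R$
$m{\left(D,a \right)} = 14$ ($m{\left(D,a \right)} = 4 + 10 = 14$)
$\frac{1}{m{\left(768,U{\left(-17 \right)} \right)}} = \frac{1}{14}$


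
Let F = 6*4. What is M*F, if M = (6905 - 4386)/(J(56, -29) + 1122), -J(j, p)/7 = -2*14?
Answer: 30228/659 ≈ 45.870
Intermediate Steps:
J(j, p) = 196 (J(j, p) = -(-14)*14 = -7*(-28) = 196)
F = 24
M = 2519/1318 (M = (6905 - 4386)/(196 + 1122) = 2519/1318 ≈ 1.9112)
M*F = (2519/1318)*24 = 30228/659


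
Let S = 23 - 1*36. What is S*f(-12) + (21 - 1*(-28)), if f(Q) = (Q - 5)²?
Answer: -3708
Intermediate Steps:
S = -13 (S = 23 - 36 = -13)
f(Q) = (-5 + Q)²
S*f(-12) + (21 - 1*(-28)) = -13*(-5 - 12)² + (21 - 1*(-28)) = -13*(-17)² + (21 + 28) = -13*289 + 49 = -3757 + 49 = -3708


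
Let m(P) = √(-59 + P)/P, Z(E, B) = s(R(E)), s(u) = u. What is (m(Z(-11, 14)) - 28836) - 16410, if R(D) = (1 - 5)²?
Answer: -45246 + I*√43/16 ≈ -45246.0 + 0.40984*I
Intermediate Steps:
R(D) = 16 (R(D) = (-4)² = 16)
Z(E, B) = 16
m(P) = √(-59 + P)/P
(m(Z(-11, 14)) - 28836) - 16410 = (√(-59 + 16)/16 - 28836) - 16410 = (√(-43)/16 - 28836) - 16410 = ((I*√43)/16 - 28836) - 16410 = (I*√43/16 - 28836) - 16410 = (-28836 + I*√43/16) - 16410 = -45246 + I*√43/16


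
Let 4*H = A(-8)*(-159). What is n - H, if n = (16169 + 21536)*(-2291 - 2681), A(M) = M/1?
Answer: -187469578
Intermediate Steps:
A(M) = M (A(M) = M*1 = M)
n = -187469260 (n = 37705*(-4972) = -187469260)
H = 318 (H = (-8*(-159))/4 = (¼)*1272 = 318)
n - H = -187469260 - 1*318 = -187469260 - 318 = -187469578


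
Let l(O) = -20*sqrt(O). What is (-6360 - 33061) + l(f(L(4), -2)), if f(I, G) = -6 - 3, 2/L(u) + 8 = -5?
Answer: -39421 - 60*I ≈ -39421.0 - 60.0*I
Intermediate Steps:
L(u) = -2/13 (L(u) = 2/(-8 - 5) = 2/(-13) = 2*(-1/13) = -2/13)
f(I, G) = -9
(-6360 - 33061) + l(f(L(4), -2)) = (-6360 - 33061) - 60*I = -39421 - 60*I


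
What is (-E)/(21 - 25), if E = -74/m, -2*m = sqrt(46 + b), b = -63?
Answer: -37*I*sqrt(17)/17 ≈ -8.9738*I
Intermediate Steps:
m = -I*sqrt(17)/2 (m = -sqrt(46 - 63)/2 = -I*sqrt(17)/2 ≈ -2.0616*I)
E = -148*I*sqrt(17)/17 (E = -74*2*I*sqrt(17)/17 = -148*I*sqrt(17)/17 ≈ -35.895*I)
(-E)/(21 - 25) = (-(-148)*I*sqrt(17)/17)/(21 - 25) = (148*I*sqrt(17)/17)/(-4) = -37*I*sqrt(17)/17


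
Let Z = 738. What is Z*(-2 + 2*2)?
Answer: 1476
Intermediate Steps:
Z*(-2 + 2*2) = 738*(-2 + 2*2) = 738*(-2 + 4) = 738*2 = 1476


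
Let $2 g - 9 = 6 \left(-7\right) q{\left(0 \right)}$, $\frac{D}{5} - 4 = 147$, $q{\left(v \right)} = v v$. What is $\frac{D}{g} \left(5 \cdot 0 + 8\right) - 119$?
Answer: $\frac{11009}{9} \approx 1223.2$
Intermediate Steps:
$q{\left(v \right)} = v^{2}$
$D = 755$ ($D = 20 + 5 \cdot 147 = 20 + 735 = 755$)
$g = \frac{9}{2}$ ($g = \frac{9}{2} + \frac{6 \left(-7\right) 0^{2}}{2} = \frac{9}{2} + \frac{\left(-42\right) 0}{2} = \frac{9}{2} + \frac{1}{2} \cdot 0 = \frac{9}{2} + 0 = \frac{9}{2} \approx 4.5$)
$\frac{D}{g} \left(5 \cdot 0 + 8\right) - 119 = \frac{755}{\frac{9}{2}} \left(5 \cdot 0 + 8\right) - 119 = 755 \cdot \frac{2}{9} \left(0 + 8\right) - 119 = \frac{1510}{9} \cdot 8 - 119 = \frac{12080}{9} - 119 = \frac{11009}{9}$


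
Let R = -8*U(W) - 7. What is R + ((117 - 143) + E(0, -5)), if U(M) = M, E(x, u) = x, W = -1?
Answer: -25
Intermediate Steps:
R = 1 (R = -8*(-1) - 7 = 8 - 7 = 1)
R + ((117 - 143) + E(0, -5)) = 1 + ((117 - 143) + 0) = 1 + (-26 + 0) = 1 - 26 = -25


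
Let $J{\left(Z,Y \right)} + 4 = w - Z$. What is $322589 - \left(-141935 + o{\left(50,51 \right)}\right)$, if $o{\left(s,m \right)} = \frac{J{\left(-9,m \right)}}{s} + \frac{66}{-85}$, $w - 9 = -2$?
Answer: $\frac{197422928}{425} \approx 4.6452 \cdot 10^{5}$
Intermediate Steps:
$w = 7$ ($w = 9 - 2 = 7$)
$J{\left(Z,Y \right)} = 3 - Z$ ($J{\left(Z,Y \right)} = -4 - \left(-7 + Z\right) = 3 - Z$)
$o{\left(s,m \right)} = - \frac{66}{85} + \frac{12}{s}$ ($o{\left(s,m \right)} = \frac{3 - -9}{s} + \frac{66}{-85} = \frac{3 + 9}{s} + 66 \left(- \frac{1}{85}\right) = \frac{12}{s} - \frac{66}{85} = - \frac{66}{85} + \frac{12}{s}$)
$322589 - \left(-141935 + o{\left(50,51 \right)}\right) = 322589 + \left(141935 - \left(- \frac{66}{85} + \frac{12}{50}\right)\right) = 322589 + \left(141935 - \left(- \frac{66}{85} + 12 \cdot \frac{1}{50}\right)\right) = 322589 + \left(141935 - \left(- \frac{66}{85} + \frac{6}{25}\right)\right) = 322589 + \left(141935 - - \frac{228}{425}\right) = 322589 + \left(141935 + \frac{228}{425}\right) = 322589 + \frac{60322603}{425} = \frac{197422928}{425}$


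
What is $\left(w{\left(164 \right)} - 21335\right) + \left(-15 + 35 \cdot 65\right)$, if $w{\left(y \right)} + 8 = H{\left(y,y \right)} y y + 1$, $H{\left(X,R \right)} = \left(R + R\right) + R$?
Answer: $13213750$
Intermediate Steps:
$H{\left(X,R \right)} = 3 R$ ($H{\left(X,R \right)} = 2 R + R = 3 R$)
$w{\left(y \right)} = -7 + 3 y^{3}$ ($w{\left(y \right)} = -8 + \left(3 y y y + 1\right) = -8 + \left(3 y^{2} y + 1\right) = -8 + \left(3 y^{3} + 1\right) = -8 + \left(1 + 3 y^{3}\right) = -7 + 3 y^{3}$)
$\left(w{\left(164 \right)} - 21335\right) + \left(-15 + 35 \cdot 65\right) = \left(\left(-7 + 3 \cdot 164^{3}\right) - 21335\right) + \left(-15 + 35 \cdot 65\right) = \left(\left(-7 + 3 \cdot 4410944\right) - 21335\right) + \left(-15 + 2275\right) = \left(\left(-7 + 13232832\right) - 21335\right) + 2260 = \left(13232825 - 21335\right) + 2260 = 13211490 + 2260 = 13213750$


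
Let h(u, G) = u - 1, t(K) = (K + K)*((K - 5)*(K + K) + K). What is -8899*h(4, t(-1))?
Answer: -26697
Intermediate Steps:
t(K) = 2*K*(K + 2*K*(-5 + K)) (t(K) = (2*K)*((-5 + K)*(2*K) + K) = (2*K)*(2*K*(-5 + K) + K) = (2*K)*(K + 2*K*(-5 + K)) = 2*K*(K + 2*K*(-5 + K)))
h(u, G) = -1 + u
-8899*h(4, t(-1)) = -8899*(-1 + 4) = -8899*3 = -26697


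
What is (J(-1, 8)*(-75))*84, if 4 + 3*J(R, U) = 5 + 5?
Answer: -12600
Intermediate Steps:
J(R, U) = 2 (J(R, U) = -4/3 + (5 + 5)/3 = -4/3 + (1/3)*10 = -4/3 + 10/3 = 2)
(J(-1, 8)*(-75))*84 = (2*(-75))*84 = -150*84 = -12600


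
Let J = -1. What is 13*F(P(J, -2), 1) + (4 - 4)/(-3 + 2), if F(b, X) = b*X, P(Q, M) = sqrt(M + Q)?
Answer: 13*I*sqrt(3) ≈ 22.517*I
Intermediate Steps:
F(b, X) = X*b
13*F(P(J, -2), 1) + (4 - 4)/(-3 + 2) = 13*(1*sqrt(-2 - 1)) + (4 - 4)/(-3 + 2) = 13*(1*sqrt(-3)) + 0/(-1) = 13*(1*(I*sqrt(3))) + 0*(-1) = 13*(I*sqrt(3)) + 0 = 13*I*sqrt(3) + 0 = 13*I*sqrt(3)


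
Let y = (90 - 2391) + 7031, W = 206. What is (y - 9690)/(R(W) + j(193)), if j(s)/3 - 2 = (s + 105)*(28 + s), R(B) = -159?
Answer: -4960/197421 ≈ -0.025124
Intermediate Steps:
j(s) = 6 + 3*(28 + s)*(105 + s) (j(s) = 6 + 3*((s + 105)*(28 + s)) = 6 + 3*((105 + s)*(28 + s)) = 6 + 3*((28 + s)*(105 + s)) = 6 + 3*(28 + s)*(105 + s))
y = 4730 (y = -2301 + 7031 = 4730)
(y - 9690)/(R(W) + j(193)) = (4730 - 9690)/(-159 + (8826 + 3*193² + 399*193)) = -4960/(-159 + (8826 + 3*37249 + 77007)) = -4960/(-159 + (8826 + 111747 + 77007)) = -4960/(-159 + 197580) = -4960/197421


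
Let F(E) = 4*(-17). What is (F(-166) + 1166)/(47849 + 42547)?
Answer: 61/5022 ≈ 0.012147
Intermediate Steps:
F(E) = -68
(F(-166) + 1166)/(47849 + 42547) = (-68 + 1166)/(47849 + 42547) = 1098/90396 = 1098*(1/90396) = 61/5022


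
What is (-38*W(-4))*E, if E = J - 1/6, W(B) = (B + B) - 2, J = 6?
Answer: 6650/3 ≈ 2216.7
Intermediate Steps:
W(B) = -2 + 2*B (W(B) = 2*B - 2 = -2 + 2*B)
E = 35/6 (E = 6 - 1/6 = 6 - 1*⅙ = 6 - ⅙ = 35/6 ≈ 5.8333)
(-38*W(-4))*E = -38*(-2 + 2*(-4))*(35/6) = -38*(-2 - 8)*(35/6) = -38*(-10)*(35/6) = 380*(35/6) = 6650/3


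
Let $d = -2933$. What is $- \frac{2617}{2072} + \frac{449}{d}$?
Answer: $- \frac{1229427}{868168} \approx -1.4161$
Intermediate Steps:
$- \frac{2617}{2072} + \frac{449}{d} = - \frac{2617}{2072} + \frac{449}{-2933} = \left(-2617\right) \frac{1}{2072} + 449 \left(- \frac{1}{2933}\right) = - \frac{2617}{2072} - \frac{449}{2933} = - \frac{1229427}{868168}$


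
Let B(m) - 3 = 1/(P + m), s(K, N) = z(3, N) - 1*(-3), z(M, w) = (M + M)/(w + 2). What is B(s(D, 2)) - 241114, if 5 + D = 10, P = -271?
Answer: -128512165/533 ≈ -2.4111e+5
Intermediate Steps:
D = 5 (D = -5 + 10 = 5)
z(M, w) = 2*M/(2 + w) (z(M, w) = (2*M)/(2 + w) = 2*M/(2 + w))
s(K, N) = 3 + 6/(2 + N) (s(K, N) = 2*3/(2 + N) - 1*(-3) = 6/(2 + N) + 3 = 3 + 6/(2 + N))
B(m) = 3 + 1/(-271 + m)
B(s(D, 2)) - 241114 = (-812 + 3*(3*(4 + 2)/(2 + 2)))/(-271 + 3*(4 + 2)/(2 + 2)) - 241114 = (-812 + 3*(3*6/4))/(-271 + 3*6/4) - 241114 = (-812 + 3*(3*(¼)*6))/(-271 + 3*(¼)*6) - 241114 = (-812 + 3*(9/2))/(-271 + 9/2) - 241114 = (-812 + 27/2)/(-533/2) - 241114 = -2/533*(-1597/2) - 241114 = 1597/533 - 241114 = -128512165/533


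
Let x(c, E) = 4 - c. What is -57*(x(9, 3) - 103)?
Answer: 6156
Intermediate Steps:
-57*(x(9, 3) - 103) = -57*((4 - 1*9) - 103) = -57*((4 - 9) - 103) = -57*(-5 - 103) = -57*(-108) = 6156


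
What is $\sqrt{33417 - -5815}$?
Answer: $8 \sqrt{613} \approx 198.07$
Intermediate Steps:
$\sqrt{33417 - -5815} = \sqrt{33417 + \left(-3510 + 9325\right)} = \sqrt{33417 + 5815} = \sqrt{39232} = 8 \sqrt{613}$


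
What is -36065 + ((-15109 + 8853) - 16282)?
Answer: -58603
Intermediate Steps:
-36065 + ((-15109 + 8853) - 16282) = -36065 + (-6256 - 16282) = -36065 - 22538 = -58603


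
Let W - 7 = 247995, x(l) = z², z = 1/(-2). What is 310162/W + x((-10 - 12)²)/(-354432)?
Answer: 219862551967/175799689728 ≈ 1.2506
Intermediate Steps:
z = -½ ≈ -0.50000
x(l) = ¼ (x(l) = (-½)² = ¼)
W = 248002 (W = 7 + 247995 = 248002)
310162/W + x((-10 - 12)²)/(-354432) = 310162/248002 + (¼)/(-354432) = 310162*(1/248002) + (¼)*(-1/354432) = 155081/124001 - 1/1417728 = 219862551967/175799689728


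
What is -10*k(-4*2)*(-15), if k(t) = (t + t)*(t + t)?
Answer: 38400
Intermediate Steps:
k(t) = 4*t**2 (k(t) = (2*t)*(2*t) = 4*t**2)
-10*k(-4*2)*(-15) = -40*(-4*2)**2*(-15) = -40*(-8)**2*(-15) = -40*64*(-15) = -10*256*(-15) = -2560*(-15) = 38400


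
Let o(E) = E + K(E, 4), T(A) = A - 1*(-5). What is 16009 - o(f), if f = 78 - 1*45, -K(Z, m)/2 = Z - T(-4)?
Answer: 16040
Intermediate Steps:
T(A) = 5 + A (T(A) = A + 5 = 5 + A)
K(Z, m) = 2 - 2*Z (K(Z, m) = -2*(Z - (5 - 4)) = -2*(Z - 1*1) = -2*(Z - 1) = -2*(-1 + Z) = 2 - 2*Z)
f = 33 (f = 78 - 45 = 33)
o(E) = 2 - E (o(E) = E + (2 - 2*E) = 2 - E)
16009 - o(f) = 16009 - (2 - 1*33) = 16009 - (2 - 33) = 16009 - 1*(-31) = 16009 + 31 = 16040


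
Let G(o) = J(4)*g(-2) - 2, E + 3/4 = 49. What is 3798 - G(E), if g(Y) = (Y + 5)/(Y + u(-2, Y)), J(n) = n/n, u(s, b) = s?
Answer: 15203/4 ≈ 3800.8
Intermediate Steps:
E = 193/4 (E = -3/4 + 49 = 193/4 ≈ 48.250)
J(n) = 1
g(Y) = (5 + Y)/(-2 + Y) (g(Y) = (Y + 5)/(Y - 2) = (5 + Y)/(-2 + Y))
G(o) = -11/4 (G(o) = 1*((5 - 2)/(-2 - 2)) - 2 = 1*(3/(-4)) - 2 = 1*(-1/4*3) - 2 = 1*(-3/4) - 2 = -3/4 - 2 = -11/4)
3798 - G(E) = 3798 - 1*(-11/4) = 3798 + 11/4 = 15203/4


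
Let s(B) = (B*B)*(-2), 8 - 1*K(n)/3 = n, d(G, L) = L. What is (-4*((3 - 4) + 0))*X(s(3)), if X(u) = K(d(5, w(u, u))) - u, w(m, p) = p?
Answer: 384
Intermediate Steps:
K(n) = 24 - 3*n
s(B) = -2*B² (s(B) = B²*(-2) = -2*B²)
X(u) = 24 - 4*u (X(u) = (24 - 3*u) - u = 24 - 4*u)
(-4*((3 - 4) + 0))*X(s(3)) = (-4*((3 - 4) + 0))*(24 - (-8)*3²) = (-4*(-1 + 0))*(24 - (-8)*9) = (-4*(-1))*(24 - 4*(-18)) = 4*(24 + 72) = 4*96 = 384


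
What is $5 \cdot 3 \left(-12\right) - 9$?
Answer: $-189$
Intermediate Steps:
$5 \cdot 3 \left(-12\right) - 9 = 15 \left(-12\right) - 9 = -180 - 9 = -189$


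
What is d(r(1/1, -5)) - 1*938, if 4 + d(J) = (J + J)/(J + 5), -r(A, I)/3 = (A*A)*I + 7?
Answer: -930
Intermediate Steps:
r(A, I) = -21 - 3*I*A**2 (r(A, I) = -3*((A*A)*I + 7) = -3*(A**2*I + 7) = -3*(I*A**2 + 7) = -3*(7 + I*A**2) = -21 - 3*I*A**2)
d(J) = -4 + 2*J/(5 + J) (d(J) = -4 + (J + J)/(J + 5) = -4 + (2*J)/(5 + J) = -4 + 2*J/(5 + J))
d(r(1/1, -5)) - 1*938 = 2*(-10 - (-21 - 3*(-5)*(1/1)**2))/(5 + (-21 - 3*(-5)*(1/1)**2)) - 1*938 = 2*(-10 - (-21 - 3*(-5)*1**2))/(5 + (-21 - 3*(-5)*1**2)) - 938 = 2*(-10 - (-21 - 3*(-5)*1))/(5 + (-21 - 3*(-5)*1)) - 938 = 2*(-10 - (-21 + 15))/(5 + (-21 + 15)) - 938 = 2*(-10 - 1*(-6))/(5 - 6) - 938 = 2*(-10 + 6)/(-1) - 938 = 2*(-1)*(-4) - 938 = 8 - 938 = -930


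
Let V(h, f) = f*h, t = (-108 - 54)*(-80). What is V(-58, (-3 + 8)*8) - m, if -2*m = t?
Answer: 4160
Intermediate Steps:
t = 12960 (t = -162*(-80) = 12960)
m = -6480 (m = -½*12960 = -6480)
V(-58, (-3 + 8)*8) - m = ((-3 + 8)*8)*(-58) - 1*(-6480) = (5*8)*(-58) + 6480 = 40*(-58) + 6480 = -2320 + 6480 = 4160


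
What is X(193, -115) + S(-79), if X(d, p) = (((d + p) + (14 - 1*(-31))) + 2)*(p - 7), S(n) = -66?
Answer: -15316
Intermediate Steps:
X(d, p) = (-7 + p)*(47 + d + p) (X(d, p) = (((d + p) + (14 + 31)) + 2)*(-7 + p) = (((d + p) + 45) + 2)*(-7 + p) = ((45 + d + p) + 2)*(-7 + p) = (47 + d + p)*(-7 + p) = (-7 + p)*(47 + d + p))
X(193, -115) + S(-79) = (-329 + (-115)**2 - 7*193 + 40*(-115) + 193*(-115)) - 66 = (-329 + 13225 - 1351 - 4600 - 22195) - 66 = -15250 - 66 = -15316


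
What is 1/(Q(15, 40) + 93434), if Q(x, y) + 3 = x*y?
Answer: 1/94031 ≈ 1.0635e-5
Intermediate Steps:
Q(x, y) = -3 + x*y
1/(Q(15, 40) + 93434) = 1/((-3 + 15*40) + 93434) = 1/((-3 + 600) + 93434) = 1/(597 + 93434) = 1/94031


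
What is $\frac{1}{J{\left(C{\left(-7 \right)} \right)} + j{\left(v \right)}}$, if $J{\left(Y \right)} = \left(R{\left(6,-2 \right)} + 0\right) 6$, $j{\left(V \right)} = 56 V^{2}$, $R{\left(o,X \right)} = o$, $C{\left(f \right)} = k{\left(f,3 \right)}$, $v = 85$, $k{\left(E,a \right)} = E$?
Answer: $\frac{1}{404636} \approx 2.4714 \cdot 10^{-6}$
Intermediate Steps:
$C{\left(f \right)} = f$
$J{\left(Y \right)} = 36$ ($J{\left(Y \right)} = \left(6 + 0\right) 6 = 6 \cdot 6 = 36$)
$\frac{1}{J{\left(C{\left(-7 \right)} \right)} + j{\left(v \right)}} = \frac{1}{36 + 56 \cdot 85^{2}} = \frac{1}{36 + 56 \cdot 7225} = \frac{1}{36 + 404600} = \frac{1}{404636}$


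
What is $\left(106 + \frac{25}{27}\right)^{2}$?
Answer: $\frac{8334769}{729} \approx 11433.0$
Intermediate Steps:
$\left(106 + \frac{25}{27}\right)^{2} = \left(\frac{2887}{27}\right)^{2} = \frac{8334769}{729}$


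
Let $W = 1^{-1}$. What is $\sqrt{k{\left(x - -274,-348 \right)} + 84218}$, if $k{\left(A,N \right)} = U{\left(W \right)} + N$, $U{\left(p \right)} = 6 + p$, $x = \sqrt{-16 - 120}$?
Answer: $\sqrt{83877} \approx 289.62$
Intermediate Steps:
$W = 1$
$x = 2 i \sqrt{34}$ ($x = \sqrt{-136} = 2 i \sqrt{34} \approx 11.662 i$)
$k{\left(A,N \right)} = 7 + N$ ($k{\left(A,N \right)} = \left(6 + 1\right) + N = 7 + N$)
$\sqrt{k{\left(x - -274,-348 \right)} + 84218} = \sqrt{\left(7 - 348\right) + 84218} = \sqrt{-341 + 84218} = \sqrt{83877}$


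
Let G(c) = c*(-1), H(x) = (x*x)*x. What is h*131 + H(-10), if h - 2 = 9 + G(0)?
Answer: 441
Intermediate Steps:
H(x) = x³ (H(x) = x²*x = x³)
G(c) = -c
h = 11 (h = 2 + (9 - 1*0) = 2 + (9 + 0) = 2 + 9 = 11)
h*131 + H(-10) = 11*131 + (-10)³ = 1441 - 1000 = 441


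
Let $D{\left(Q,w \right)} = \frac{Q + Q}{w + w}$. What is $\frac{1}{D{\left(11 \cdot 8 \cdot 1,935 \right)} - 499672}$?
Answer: $- \frac{85}{42472112} \approx -2.0013 \cdot 10^{-6}$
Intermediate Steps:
$D{\left(Q,w \right)} = \frac{Q}{w}$ ($D{\left(Q,w \right)} = \frac{2 Q}{2 w} = 2 Q \frac{1}{2 w} = \frac{Q}{w}$)
$\frac{1}{D{\left(11 \cdot 8 \cdot 1,935 \right)} - 499672} = \frac{1}{\frac{11 \cdot 8 \cdot 1}{935} - 499672} = \frac{1}{88 \cdot 1 \cdot \frac{1}{935} - 499672} = \frac{1}{88 \cdot \frac{1}{935} - 499672} = \frac{1}{\frac{8}{85} - 499672} = \frac{1}{- \frac{42472112}{85}} = - \frac{85}{42472112}$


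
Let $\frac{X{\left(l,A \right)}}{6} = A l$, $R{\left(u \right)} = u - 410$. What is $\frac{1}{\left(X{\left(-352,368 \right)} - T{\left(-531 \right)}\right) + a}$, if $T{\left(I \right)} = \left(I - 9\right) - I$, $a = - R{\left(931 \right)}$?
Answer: $- \frac{1}{777728} \approx -1.2858 \cdot 10^{-6}$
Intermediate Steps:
$R{\left(u \right)} = -410 + u$ ($R{\left(u \right)} = u - 410 = -410 + u$)
$a = -521$ ($a = - (-410 + 931) = \left(-1\right) 521 = -521$)
$X{\left(l,A \right)} = 6 A l$
$T{\left(I \right)} = -9$ ($T{\left(I \right)} = \left(-9 + I\right) - I = -9$)
$\frac{1}{\left(X{\left(-352,368 \right)} - T{\left(-531 \right)}\right) + a} = \frac{1}{\left(6 \cdot 368 \left(-352\right) - -9\right) - 521} = \frac{1}{\left(-777216 + 9\right) - 521} = \frac{1}{-777207 - 521} = \frac{1}{-777728} = - \frac{1}{777728}$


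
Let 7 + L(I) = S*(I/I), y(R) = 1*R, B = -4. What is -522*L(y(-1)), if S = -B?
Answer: 1566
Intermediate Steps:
y(R) = R
S = 4 (S = -1*(-4) = 4)
L(I) = -3 (L(I) = -7 + 4*(I/I) = -7 + 4*1 = -7 + 4 = -3)
-522*L(y(-1)) = -522*(-3) = 1566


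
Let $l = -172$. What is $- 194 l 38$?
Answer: $1267984$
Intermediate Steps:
$- 194 l 38 = \left(-194\right) \left(-172\right) 38 = 33368 \cdot 38 = 1267984$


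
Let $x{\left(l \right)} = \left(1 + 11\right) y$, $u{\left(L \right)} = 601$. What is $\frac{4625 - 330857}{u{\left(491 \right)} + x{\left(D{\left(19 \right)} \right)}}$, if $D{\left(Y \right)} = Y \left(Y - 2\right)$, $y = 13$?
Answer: $- \frac{326232}{757} \approx -430.95$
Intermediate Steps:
$D{\left(Y \right)} = Y \left(-2 + Y\right)$
$x{\left(l \right)} = 156$ ($x{\left(l \right)} = \left(1 + 11\right) 13 = 12 \cdot 13 = 156$)
$\frac{4625 - 330857}{u{\left(491 \right)} + x{\left(D{\left(19 \right)} \right)}} = \frac{4625 - 330857}{601 + 156} = - \frac{326232}{757}$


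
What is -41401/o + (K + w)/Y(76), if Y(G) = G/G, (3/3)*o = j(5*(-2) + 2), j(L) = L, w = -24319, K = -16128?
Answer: -282175/8 ≈ -35272.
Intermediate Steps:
o = -8 (o = 5*(-2) + 2 = -10 + 2 = -8)
Y(G) = 1
-41401/o + (K + w)/Y(76) = -41401/(-8) + (-16128 - 24319)/1 = -41401*(-⅛) - 40447*1 = 41401/8 - 40447 = -282175/8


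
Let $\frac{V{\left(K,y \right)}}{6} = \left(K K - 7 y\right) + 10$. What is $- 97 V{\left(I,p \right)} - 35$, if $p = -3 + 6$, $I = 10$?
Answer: $-51833$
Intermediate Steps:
$p = 3$
$V{\left(K,y \right)} = 60 - 42 y + 6 K^{2}$ ($V{\left(K,y \right)} = 6 \left(\left(K K - 7 y\right) + 10\right) = 6 \left(\left(K^{2} - 7 y\right) + 10\right) = 6 \left(10 + K^{2} - 7 y\right) = 60 - 42 y + 6 K^{2}$)
$- 97 V{\left(I,p \right)} - 35 = - 97 \left(60 - 126 + 6 \cdot 10^{2}\right) - 35 = - 97 \left(60 - 126 + 6 \cdot 100\right) - 35 = - 97 \left(60 - 126 + 600\right) - 35 = \left(-97\right) 534 - 35 = -51798 - 35 = -51833$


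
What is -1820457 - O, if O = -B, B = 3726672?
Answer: 1906215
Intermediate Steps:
O = -3726672 (O = -1*3726672 = -3726672)
-1820457 - O = -1820457 - 1*(-3726672) = -1820457 + 3726672 = 1906215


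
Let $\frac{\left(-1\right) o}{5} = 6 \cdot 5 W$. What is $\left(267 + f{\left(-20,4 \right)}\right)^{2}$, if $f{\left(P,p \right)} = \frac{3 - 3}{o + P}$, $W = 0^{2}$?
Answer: $71289$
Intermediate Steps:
$W = 0$
$o = 0$ ($o = - 5 \cdot 6 \cdot 5 \cdot 0 = - 5 \cdot 30 \cdot 0 = \left(-5\right) 0 = 0$)
$f{\left(P,p \right)} = 0$ ($f{\left(P,p \right)} = \frac{3 - 3}{0 + P} = \frac{0}{P} = 0$)
$\left(267 + f{\left(-20,4 \right)}\right)^{2} = \left(267 + 0\right)^{2} = 267^{2} = 71289$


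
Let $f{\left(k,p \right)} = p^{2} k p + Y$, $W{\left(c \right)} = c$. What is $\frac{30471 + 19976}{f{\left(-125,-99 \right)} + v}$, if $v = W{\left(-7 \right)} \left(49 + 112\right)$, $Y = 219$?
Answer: $\frac{50447}{121286467} \approx 0.00041593$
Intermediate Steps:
$v = -1127$ ($v = - 7 \left(49 + 112\right) = \left(-7\right) 161 = -1127$)
$f{\left(k,p \right)} = 219 + k p^{3}$ ($f{\left(k,p \right)} = p^{2} k p + 219 = k p^{2} p + 219 = k p^{3} + 219 = 219 + k p^{3}$)
$\frac{30471 + 19976}{f{\left(-125,-99 \right)} + v} = \frac{30471 + 19976}{\left(219 - 125 \left(-99\right)^{3}\right) - 1127} = \frac{50447}{\left(219 - -121287375\right) - 1127} = \frac{50447}{\left(219 + 121287375\right) - 1127} = \frac{50447}{121287594 - 1127} = \frac{50447}{121286467}$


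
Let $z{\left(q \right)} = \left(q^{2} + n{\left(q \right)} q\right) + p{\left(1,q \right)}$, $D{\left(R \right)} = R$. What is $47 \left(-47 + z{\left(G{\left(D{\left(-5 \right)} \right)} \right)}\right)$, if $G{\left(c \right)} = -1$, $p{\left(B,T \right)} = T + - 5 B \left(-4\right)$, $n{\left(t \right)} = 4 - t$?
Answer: $-1504$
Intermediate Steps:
$p{\left(B,T \right)} = T + 20 B$
$z{\left(q \right)} = 20 + q + q^{2} + q \left(4 - q\right)$ ($z{\left(q \right)} = \left(q^{2} + \left(4 - q\right) q\right) + \left(q + 20 \cdot 1\right) = \left(q^{2} + q \left(4 - q\right)\right) + \left(q + 20\right) = \left(q^{2} + q \left(4 - q\right)\right) + \left(20 + q\right) = 20 + q + q^{2} + q \left(4 - q\right)$)
$47 \left(-47 + z{\left(G{\left(D{\left(-5 \right)} \right)} \right)}\right) = 47 \left(-47 + \left(20 + 5 \left(-1\right)\right)\right) = 47 \left(-47 + \left(20 - 5\right)\right) = 47 \left(-47 + 15\right) = 47 \left(-32\right) = -1504$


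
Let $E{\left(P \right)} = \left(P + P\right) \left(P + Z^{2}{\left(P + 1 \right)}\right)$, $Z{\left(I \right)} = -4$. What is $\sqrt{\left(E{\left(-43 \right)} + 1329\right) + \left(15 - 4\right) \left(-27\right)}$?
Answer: $\sqrt{3354} \approx 57.914$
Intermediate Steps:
$E{\left(P \right)} = 2 P \left(16 + P\right)$ ($E{\left(P \right)} = \left(P + P\right) \left(P + \left(-4\right)^{2}\right) = 2 P \left(P + 16\right) = 2 P \left(16 + P\right)$)
$\sqrt{\left(E{\left(-43 \right)} + 1329\right) + \left(15 - 4\right) \left(-27\right)} = \sqrt{\left(2 \left(-43\right) \left(16 - 43\right) + 1329\right) + \left(15 - 4\right) \left(-27\right)} = \sqrt{\left(2 \left(-43\right) \left(-27\right) + 1329\right) + 11 \left(-27\right)} = \sqrt{\left(2322 + 1329\right) - 297} = \sqrt{3651 - 297} = \sqrt{3354}$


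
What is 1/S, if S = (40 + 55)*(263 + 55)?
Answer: 1/30210 ≈ 3.3102e-5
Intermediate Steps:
S = 30210 (S = 95*318 = 30210)
1/S = 1/30210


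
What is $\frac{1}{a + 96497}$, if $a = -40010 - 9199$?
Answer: $\frac{1}{47288} \approx 2.1147 \cdot 10^{-5}$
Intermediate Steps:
$a = -49209$
$\frac{1}{a + 96497} = \frac{1}{-49209 + 96497} = \frac{1}{47288}$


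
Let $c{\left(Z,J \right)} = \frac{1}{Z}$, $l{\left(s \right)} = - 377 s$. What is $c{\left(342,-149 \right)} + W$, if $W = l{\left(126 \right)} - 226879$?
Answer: $- \frac{93838301}{342} \approx -2.7438 \cdot 10^{5}$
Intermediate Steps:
$W = -274381$ ($W = \left(-377\right) 126 - 226879 = -47502 - 226879 = -274381$)
$c{\left(342,-149 \right)} + W = \frac{1}{342} - 274381 = - \frac{93838301}{342}$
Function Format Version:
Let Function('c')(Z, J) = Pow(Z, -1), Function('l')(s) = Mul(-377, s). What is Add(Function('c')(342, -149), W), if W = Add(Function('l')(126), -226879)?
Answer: Rational(-93838301, 342) ≈ -2.7438e+5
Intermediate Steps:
W = -274381 (W = Add(Mul(-377, 126), -226879) = Add(-47502, -226879) = -274381)
Add(Function('c')(342, -149), W) = Add(Pow(342, -1), -274381) = Add(Rational(1, 342), -274381) = Rational(-93838301, 342)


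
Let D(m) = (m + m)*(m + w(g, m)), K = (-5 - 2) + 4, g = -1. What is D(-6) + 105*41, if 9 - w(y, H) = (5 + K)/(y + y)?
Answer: 4257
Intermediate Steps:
K = -3 (K = -7 + 4 = -3)
w(y, H) = 9 - 1/y (w(y, H) = 9 - (5 - 3)/(y + y) = 9 - 2/(2*y) = 9 - 2*1/(2*y) = 9 - 1/y)
D(m) = 2*m*(10 + m) (D(m) = (m + m)*(m + (9 - 1/(-1))) = (2*m)*(m + (9 - 1*(-1))) = (2*m)*(m + (9 + 1)) = (2*m)*(m + 10) = (2*m)*(10 + m) = 2*m*(10 + m))
D(-6) + 105*41 = 2*(-6)*(10 - 6) + 105*41 = 2*(-6)*4 + 4305 = -48 + 4305 = 4257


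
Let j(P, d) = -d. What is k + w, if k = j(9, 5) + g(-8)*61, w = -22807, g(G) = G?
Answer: -23300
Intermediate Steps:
k = -493 (k = -1*5 - 8*61 = -5 - 488 = -493)
k + w = -493 - 22807 = -23300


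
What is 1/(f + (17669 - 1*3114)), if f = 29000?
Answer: 1/43555 ≈ 2.2959e-5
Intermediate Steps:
1/(f + (17669 - 1*3114)) = 1/(29000 + (17669 - 1*3114)) = 1/(29000 + (17669 - 3114)) = 1/(29000 + 14555) = 1/43555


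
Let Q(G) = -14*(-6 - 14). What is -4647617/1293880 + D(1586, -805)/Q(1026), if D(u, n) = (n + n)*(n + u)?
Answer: -5815139227/1293880 ≈ -4494.3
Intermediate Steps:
Q(G) = 280 (Q(G) = -14*(-20) = 280)
D(u, n) = 2*n*(n + u) (D(u, n) = (2*n)*(n + u) = 2*n*(n + u))
-4647617/1293880 + D(1586, -805)/Q(1026) = -4647617/1293880 + (2*(-805)*(-805 + 1586))/280 = -4647617*1/1293880 + (2*(-805)*781)*(1/280) = -4647617/1293880 - 1257410*1/280 = -4647617/1293880 - 17963/4 = -5815139227/1293880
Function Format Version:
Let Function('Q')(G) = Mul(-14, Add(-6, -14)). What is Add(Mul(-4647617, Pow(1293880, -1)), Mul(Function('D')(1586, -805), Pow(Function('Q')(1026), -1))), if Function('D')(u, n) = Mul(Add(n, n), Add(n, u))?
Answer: Rational(-5815139227, 1293880) ≈ -4494.3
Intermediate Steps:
Function('Q')(G) = 280 (Function('Q')(G) = Mul(-14, -20) = 280)
Function('D')(u, n) = Mul(2, n, Add(n, u)) (Function('D')(u, n) = Mul(Mul(2, n), Add(n, u)) = Mul(2, n, Add(n, u)))
Add(Mul(-4647617, Pow(1293880, -1)), Mul(Function('D')(1586, -805), Pow(Function('Q')(1026), -1))) = Add(Mul(-4647617, Pow(1293880, -1)), Mul(Mul(2, -805, Add(-805, 1586)), Pow(280, -1))) = Add(Mul(-4647617, Rational(1, 1293880)), Mul(Mul(2, -805, 781), Rational(1, 280))) = Add(Rational(-4647617, 1293880), Mul(-1257410, Rational(1, 280))) = Add(Rational(-4647617, 1293880), Rational(-17963, 4)) = Rational(-5815139227, 1293880)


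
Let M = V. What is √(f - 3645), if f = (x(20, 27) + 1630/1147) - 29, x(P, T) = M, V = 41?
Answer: I*√4777737887/1147 ≈ 60.263*I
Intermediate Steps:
M = 41
x(P, T) = 41
f = 15394/1147 (f = (41 + 1630/1147) - 29 = 48657/1147 - 29 = 15394/1147 ≈ 13.421)
√(f - 3645) = √(15394/1147 - 3645) = √(-4165421/1147) = I*√4777737887/1147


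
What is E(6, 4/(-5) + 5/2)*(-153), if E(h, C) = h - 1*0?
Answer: -918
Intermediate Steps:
E(h, C) = h (E(h, C) = h + 0 = h)
E(6, 4/(-5) + 5/2)*(-153) = 6*(-153) = -918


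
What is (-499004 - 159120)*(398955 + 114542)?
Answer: -337944699628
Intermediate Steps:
(-499004 - 159120)*(398955 + 114542) = -658124*513497 = -337944699628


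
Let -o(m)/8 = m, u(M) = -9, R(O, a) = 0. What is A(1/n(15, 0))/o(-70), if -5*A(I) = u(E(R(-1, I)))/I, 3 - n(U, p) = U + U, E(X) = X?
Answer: -243/2800 ≈ -0.086786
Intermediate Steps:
n(U, p) = 3 - 2*U (n(U, p) = 3 - (U + U) = 3 - 2*U)
o(m) = -8*m
A(I) = 9/(5*I) (A(I) = -(-9)/(5*I) = 9/(5*I))
A(1/n(15, 0))/o(-70) = (9/(5*(1/(3 - 2*15))))/((-8*(-70))) = (9/(5*(1/(3 - 30))))/560 = (9/(5*(1/(-27))))*(1/560) = (9/(5*(-1/27)))*(1/560) = ((9/5)*(-27))*(1/560) = -243/5*1/560 = -243/2800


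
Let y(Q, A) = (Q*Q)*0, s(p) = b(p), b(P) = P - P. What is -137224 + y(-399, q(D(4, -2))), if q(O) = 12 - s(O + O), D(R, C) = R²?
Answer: -137224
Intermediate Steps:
b(P) = 0
s(p) = 0
q(O) = 12 (q(O) = 12 - 1*0 = 12 + 0 = 12)
y(Q, A) = 0 (y(Q, A) = Q²*0 = 0)
-137224 + y(-399, q(D(4, -2))) = -137224 + 0 = -137224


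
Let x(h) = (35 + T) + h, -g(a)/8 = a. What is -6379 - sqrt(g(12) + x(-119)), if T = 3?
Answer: -6379 - I*sqrt(177) ≈ -6379.0 - 13.304*I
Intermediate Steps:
g(a) = -8*a
x(h) = 38 + h (x(h) = (35 + 3) + h = 38 + h)
-6379 - sqrt(g(12) + x(-119)) = -6379 - sqrt(-8*12 + (38 - 119)) = -6379 - sqrt(-96 - 81) = -6379 - sqrt(-177) = -6379 - I*sqrt(177)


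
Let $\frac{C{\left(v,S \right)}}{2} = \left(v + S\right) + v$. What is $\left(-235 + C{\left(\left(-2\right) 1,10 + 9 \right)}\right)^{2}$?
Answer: $42025$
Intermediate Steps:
$C{\left(v,S \right)} = 2 S + 4 v$ ($C{\left(v,S \right)} = 2 \left(\left(v + S\right) + v\right) = 2 \left(\left(S + v\right) + v\right) = 2 \left(S + 2 v\right) = 2 S + 4 v$)
$\left(-235 + C{\left(\left(-2\right) 1,10 + 9 \right)}\right)^{2} = \left(-235 + \left(2 \left(10 + 9\right) + 4 \left(\left(-2\right) 1\right)\right)\right)^{2} = \left(-235 + \left(2 \cdot 19 + 4 \left(-2\right)\right)\right)^{2} = \left(-235 + \left(38 - 8\right)\right)^{2} = \left(-235 + 30\right)^{2} = \left(-205\right)^{2} = 42025$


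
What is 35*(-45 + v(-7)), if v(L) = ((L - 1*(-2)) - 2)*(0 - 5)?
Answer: -350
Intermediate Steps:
v(L) = -5*L (v(L) = ((L + 2) - 2)*(-5) = ((2 + L) - 2)*(-5) = L*(-5) = -5*L)
35*(-45 + v(-7)) = 35*(-45 - 5*(-7)) = 35*(-45 + 35) = 35*(-10) = -350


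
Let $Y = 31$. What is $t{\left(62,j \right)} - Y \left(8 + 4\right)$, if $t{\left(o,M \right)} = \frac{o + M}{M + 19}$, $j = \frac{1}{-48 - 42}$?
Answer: $- \frac{630169}{1709} \approx -368.74$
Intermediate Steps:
$j = - \frac{1}{90}$ ($j = \frac{1}{-90} = - \frac{1}{90} \approx -0.011111$)
$t{\left(o,M \right)} = \frac{M + o}{19 + M}$
$t{\left(62,j \right)} - Y \left(8 + 4\right) = \frac{- \frac{1}{90} + 62}{19 - \frac{1}{90}} - 31 \left(8 + 4\right) = \frac{1}{\frac{1709}{90}} \cdot \frac{5579}{90} - 31 \cdot 12 = \frac{90}{1709} \cdot \frac{5579}{90} - 372 = \frac{5579}{1709} - 372 = - \frac{630169}{1709}$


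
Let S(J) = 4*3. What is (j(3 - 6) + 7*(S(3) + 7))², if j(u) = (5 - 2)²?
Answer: 20164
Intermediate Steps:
S(J) = 12
j(u) = 9 (j(u) = 3² = 9)
(j(3 - 6) + 7*(S(3) + 7))² = (9 + 7*(12 + 7))² = (9 + 7*19)² = (9 + 133)² = 142² = 20164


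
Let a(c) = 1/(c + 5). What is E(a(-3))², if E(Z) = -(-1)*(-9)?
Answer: 81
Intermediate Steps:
a(c) = 1/(5 + c)
E(Z) = -9 (E(Z) = -1*9 = -9)
E(a(-3))² = (-9)² = 81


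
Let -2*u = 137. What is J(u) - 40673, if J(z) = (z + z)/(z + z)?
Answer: -40672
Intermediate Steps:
u = -137/2 (u = -1/2*137 = -137/2 ≈ -68.500)
J(z) = 1 (J(z) = (2*z)/((2*z)) = (2*z)*(1/(2*z)) = 1)
J(u) - 40673 = 1 - 40673 = -40672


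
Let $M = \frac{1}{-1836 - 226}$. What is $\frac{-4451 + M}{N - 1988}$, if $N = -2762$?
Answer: $\frac{9177963}{9794500} \approx 0.93705$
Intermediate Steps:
$M = - \frac{1}{2062}$ ($M = \frac{1}{-2062} = - \frac{1}{2062} \approx -0.00048497$)
$\frac{-4451 + M}{N - 1988} = \frac{-4451 - \frac{1}{2062}}{-2762 - 1988} = - \frac{9177963}{2062 \left(-4750\right)} = \left(- \frac{9177963}{2062}\right) \left(- \frac{1}{4750}\right) = \frac{9177963}{9794500}$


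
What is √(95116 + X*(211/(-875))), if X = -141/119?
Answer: √841838576335/2975 ≈ 308.41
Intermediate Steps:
X = -141/119 (X = -141*1/119 = -141/119 ≈ -1.1849)
√(95116 + X*(211/(-875))) = √(95116 - 29751/(119*(-875))) = √(95116 - 29751*(-1)/(119*875)) = √(95116 - 141/119*(-211/875)) = √(95116 + 29751/104125) = √(9903983251/104125) = √841838576335/2975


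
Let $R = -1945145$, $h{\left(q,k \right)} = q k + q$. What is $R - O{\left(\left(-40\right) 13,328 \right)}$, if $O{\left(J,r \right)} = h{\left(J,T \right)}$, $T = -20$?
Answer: $-1955025$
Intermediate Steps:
$h{\left(q,k \right)} = q + k q$ ($h{\left(q,k \right)} = k q + q = q + k q$)
$O{\left(J,r \right)} = - 19 J$ ($O{\left(J,r \right)} = J \left(1 - 20\right) = J \left(-19\right) = - 19 J$)
$R - O{\left(\left(-40\right) 13,328 \right)} = -1945145 - - 19 \left(\left(-40\right) 13\right) = -1945145 - \left(-19\right) \left(-520\right) = -1945145 - 9880 = -1955025$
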